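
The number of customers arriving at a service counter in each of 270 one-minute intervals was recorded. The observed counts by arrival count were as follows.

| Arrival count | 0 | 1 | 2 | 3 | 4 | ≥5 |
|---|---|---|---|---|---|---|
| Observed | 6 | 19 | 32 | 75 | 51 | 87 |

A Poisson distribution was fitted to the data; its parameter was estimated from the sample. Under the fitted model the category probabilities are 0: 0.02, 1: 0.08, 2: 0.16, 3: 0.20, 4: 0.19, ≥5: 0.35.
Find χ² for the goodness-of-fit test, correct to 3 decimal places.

12.047

Expected counts E_i = n·p_i: 270×0.02 = 5.4, 270×0.08 = 21.6, 270×0.16 = 43.2, 270×0.20 = 54, 270×0.19 = 51.3, 270×0.35 = 94.5.
χ² = (6−5.4)²/5.4 + (19−21.6)²/21.6 + (32−43.2)²/43.2 + (75−54)²/54 + (51−51.3)²/51.3 + (87−94.5)²/94.5
   = 0.0667 + 0.3130 + 2.9037 + 8.1667 + 0.0018 + 0.5952
Sum = 12.047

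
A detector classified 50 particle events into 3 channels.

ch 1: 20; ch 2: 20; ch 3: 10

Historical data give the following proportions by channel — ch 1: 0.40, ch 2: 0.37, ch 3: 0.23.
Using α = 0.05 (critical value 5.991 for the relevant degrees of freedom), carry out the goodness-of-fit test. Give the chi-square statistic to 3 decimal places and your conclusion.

Expected counts E_i = n·p_i: 50×0.40 = 20, 50×0.37 = 18.5, 50×0.23 = 11.5.
ch 1: (20 − 20)²/20 = 0/20 = 0.0000
ch 2: (20 − 18.5)²/18.5 = 2.25/18.5 = 0.1216
ch 3: (10 − 11.5)²/11.5 = 2.25/11.5 = 0.1957
Sum = 0.317
df = 2. Since 0.317 < 5.991, we do not reject H₀.

0.317; do not reject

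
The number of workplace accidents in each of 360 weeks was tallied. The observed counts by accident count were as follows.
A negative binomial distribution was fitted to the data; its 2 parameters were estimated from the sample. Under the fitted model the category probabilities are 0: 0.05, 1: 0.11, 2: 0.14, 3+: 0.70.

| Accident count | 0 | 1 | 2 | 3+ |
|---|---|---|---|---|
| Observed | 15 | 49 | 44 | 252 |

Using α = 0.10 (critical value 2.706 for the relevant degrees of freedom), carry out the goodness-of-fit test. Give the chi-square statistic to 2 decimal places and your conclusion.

3.54; reject

Expected counts E_i = n·p_i: 360×0.05 = 18, 360×0.11 = 39.6, 360×0.14 = 50.4, 360×0.70 = 252.
χ² = (15−18)²/18 + (49−39.6)²/39.6 + (44−50.4)²/50.4 + (252−252)²/252
   = 0.500 + 2.231 + 0.813 + 0.000
Sum = 3.54
df = 1. Since 3.54 > 2.706, we reject H₀.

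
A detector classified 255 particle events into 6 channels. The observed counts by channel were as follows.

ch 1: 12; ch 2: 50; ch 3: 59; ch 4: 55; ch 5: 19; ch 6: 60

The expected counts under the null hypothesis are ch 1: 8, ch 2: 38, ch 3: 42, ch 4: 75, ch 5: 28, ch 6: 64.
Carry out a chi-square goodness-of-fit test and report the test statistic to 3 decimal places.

cat         O        E   (O−E)²/E
ch 1       12        8     2.0000
ch 2       50       38     3.7895
ch 3       59       42     6.8810
ch 4       55       75     5.3333
ch 5       19       28     2.8929
ch 6       60       64     0.2500
Sum = 21.147

21.147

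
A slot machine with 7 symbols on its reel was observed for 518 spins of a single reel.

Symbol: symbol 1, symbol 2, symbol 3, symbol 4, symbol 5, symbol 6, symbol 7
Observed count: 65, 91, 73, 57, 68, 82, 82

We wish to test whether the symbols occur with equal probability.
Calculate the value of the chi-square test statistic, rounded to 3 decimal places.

Expected count for each of the 7 categories: 518/7 = 74.
cat           O        E   (O−E)²/E
symbol 1     65       74     1.0946
symbol 2     91       74     3.9054
symbol 3     73       74     0.0135
symbol 4     57       74     3.9054
symbol 5     68       74     0.4865
symbol 6     82       74     0.8649
symbol 7     82       74     0.8649
Sum = 11.135

11.135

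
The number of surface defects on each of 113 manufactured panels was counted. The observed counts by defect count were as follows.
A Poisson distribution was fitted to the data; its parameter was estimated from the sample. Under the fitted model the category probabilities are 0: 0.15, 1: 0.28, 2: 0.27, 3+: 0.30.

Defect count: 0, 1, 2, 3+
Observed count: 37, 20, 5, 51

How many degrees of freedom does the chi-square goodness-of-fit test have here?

2

There are k = 4 categories and 1 parameter estimated from the data, so df = 4 − 1 − 1 = 2.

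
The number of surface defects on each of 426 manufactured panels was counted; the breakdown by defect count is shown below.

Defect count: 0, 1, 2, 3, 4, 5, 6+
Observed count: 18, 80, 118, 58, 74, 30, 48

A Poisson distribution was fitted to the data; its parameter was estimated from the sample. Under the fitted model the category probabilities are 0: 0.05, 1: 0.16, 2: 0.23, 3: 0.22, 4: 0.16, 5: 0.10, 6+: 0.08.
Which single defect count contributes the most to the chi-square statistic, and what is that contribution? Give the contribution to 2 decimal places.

Expected counts E_i = n·p_i: 426×0.05 = 21.3, 426×0.16 = 68.16, 426×0.23 = 97.98, 426×0.22 = 93.72, 426×0.16 = 68.16, 426×0.10 = 42.6, 426×0.08 = 34.08.
0: (18 − 21.3)²/21.3 = 10.89/21.3 = 0.511
1: (80 − 68.16)²/68.16 = 140.1856/68.16 = 2.057
2: (118 − 97.98)²/97.98 = 400.8004/97.98 = 4.091
3: (58 − 93.72)²/93.72 = 1275.9184/93.72 = 13.614
4: (74 − 68.16)²/68.16 = 34.1056/68.16 = 0.500
5: (30 − 42.6)²/42.6 = 158.76/42.6 = 3.727
6+: (48 − 34.08)²/34.08 = 193.7664/34.08 = 5.686
The largest term is for 3: 13.61.

3, 13.61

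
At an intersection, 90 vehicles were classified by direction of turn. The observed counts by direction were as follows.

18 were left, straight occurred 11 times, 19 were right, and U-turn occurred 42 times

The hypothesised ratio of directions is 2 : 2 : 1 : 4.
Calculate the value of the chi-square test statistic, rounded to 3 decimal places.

12.450

Ratio total = 9. Expected counts: 90×2/9 = 20, 90×2/9 = 20, 90×1/9 = 10, 90×4/9 = 40.
χ² = (18−20)²/20 + (11−20)²/20 + (19−10)²/10 + (42−40)²/40
   = 0.2000 + 4.0500 + 8.1000 + 0.1000
Sum = 12.450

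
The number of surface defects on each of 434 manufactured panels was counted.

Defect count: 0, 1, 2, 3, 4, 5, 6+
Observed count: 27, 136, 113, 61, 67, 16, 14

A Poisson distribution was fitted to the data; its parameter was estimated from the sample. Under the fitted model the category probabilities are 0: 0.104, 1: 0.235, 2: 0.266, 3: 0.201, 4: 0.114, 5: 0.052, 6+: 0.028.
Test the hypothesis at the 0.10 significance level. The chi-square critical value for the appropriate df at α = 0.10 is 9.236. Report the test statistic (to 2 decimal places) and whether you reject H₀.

34.97; reject

Expected counts E_i = n·p_i: 434×0.104 = 45.136, 434×0.235 = 101.99, 434×0.266 = 115.444, 434×0.201 = 87.234, 434×0.114 = 49.476, 434×0.052 = 22.568, 434×0.028 = 12.152.
0: (27 − 45.136)²/45.136 = 328.914496/45.136 = 7.287
1: (136 − 101.99)²/101.99 = 1156.6801/101.99 = 11.341
2: (113 − 115.444)²/115.444 = 5.973136/115.444 = 0.052
3: (61 − 87.234)²/87.234 = 688.222756/87.234 = 7.889
4: (67 − 49.476)²/49.476 = 307.090576/49.476 = 6.207
5: (16 − 22.568)²/22.568 = 43.138624/22.568 = 1.911
6+: (14 − 12.152)²/12.152 = 3.415104/12.152 = 0.281
Sum = 34.97
df = 5. Since 34.97 > 9.236, we reject H₀.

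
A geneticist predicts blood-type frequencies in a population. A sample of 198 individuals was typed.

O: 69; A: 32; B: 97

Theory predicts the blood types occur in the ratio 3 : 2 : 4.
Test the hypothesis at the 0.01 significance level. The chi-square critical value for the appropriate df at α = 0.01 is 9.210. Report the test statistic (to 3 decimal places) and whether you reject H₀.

Ratio total = 9. Expected counts: 198×3/9 = 66, 198×2/9 = 44, 198×4/9 = 88.
O: (69 − 66)²/66 = 9/66 = 0.1364
A: (32 − 44)²/44 = 144/44 = 3.2727
B: (97 − 88)²/88 = 81/88 = 0.9205
Sum = 4.330
df = 2. Since 4.330 < 9.210, we do not reject H₀.

4.330; do not reject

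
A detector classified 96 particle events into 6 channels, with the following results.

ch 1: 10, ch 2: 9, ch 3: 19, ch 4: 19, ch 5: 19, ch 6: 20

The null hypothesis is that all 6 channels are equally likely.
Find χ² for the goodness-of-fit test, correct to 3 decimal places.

Expected count for each of the 6 categories: 96/6 = 16.
ch 1: (10 − 16)²/16 = 36/16 = 2.2500
ch 2: (9 − 16)²/16 = 49/16 = 3.0625
ch 3: (19 − 16)²/16 = 9/16 = 0.5625
ch 4: (19 − 16)²/16 = 9/16 = 0.5625
ch 5: (19 − 16)²/16 = 9/16 = 0.5625
ch 6: (20 − 16)²/16 = 16/16 = 1.0000
Sum = 8.000

8.000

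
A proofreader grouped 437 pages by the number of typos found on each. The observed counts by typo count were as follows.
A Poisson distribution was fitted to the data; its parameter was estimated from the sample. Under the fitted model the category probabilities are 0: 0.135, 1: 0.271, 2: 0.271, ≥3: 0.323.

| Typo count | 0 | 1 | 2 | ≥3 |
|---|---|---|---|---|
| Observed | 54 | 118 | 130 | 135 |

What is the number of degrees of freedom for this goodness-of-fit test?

There are k = 4 categories and 1 parameter estimated from the data, so df = 4 − 1 − 1 = 2.

2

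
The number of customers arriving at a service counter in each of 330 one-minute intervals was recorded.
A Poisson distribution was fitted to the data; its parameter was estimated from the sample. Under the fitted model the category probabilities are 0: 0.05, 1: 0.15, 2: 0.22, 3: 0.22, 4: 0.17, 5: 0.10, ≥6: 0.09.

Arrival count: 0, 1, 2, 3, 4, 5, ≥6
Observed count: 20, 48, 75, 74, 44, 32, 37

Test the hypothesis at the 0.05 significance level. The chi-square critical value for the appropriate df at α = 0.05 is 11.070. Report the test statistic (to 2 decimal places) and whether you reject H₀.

5.33; do not reject

Expected counts E_i = n·p_i: 330×0.05 = 16.5, 330×0.15 = 49.5, 330×0.22 = 72.6, 330×0.22 = 72.6, 330×0.17 = 56.1, 330×0.10 = 33, 330×0.09 = 29.7.
0: (20 − 16.5)²/16.5 = 12.25/16.5 = 0.742
1: (48 − 49.5)²/49.5 = 2.25/49.5 = 0.045
2: (75 − 72.6)²/72.6 = 5.76/72.6 = 0.079
3: (74 − 72.6)²/72.6 = 1.96/72.6 = 0.027
4: (44 − 56.1)²/56.1 = 146.41/56.1 = 2.610
5: (32 − 33)²/33 = 1/33 = 0.030
≥6: (37 − 29.7)²/29.7 = 53.29/29.7 = 1.794
Sum = 5.33
df = 5. Since 5.33 < 11.070, we do not reject H₀.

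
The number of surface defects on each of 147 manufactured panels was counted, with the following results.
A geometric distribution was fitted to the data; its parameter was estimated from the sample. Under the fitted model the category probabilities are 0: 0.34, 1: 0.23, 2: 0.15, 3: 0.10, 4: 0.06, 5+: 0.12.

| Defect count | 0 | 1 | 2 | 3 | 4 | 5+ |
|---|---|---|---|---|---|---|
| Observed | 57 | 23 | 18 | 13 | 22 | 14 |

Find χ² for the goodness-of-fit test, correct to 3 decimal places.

25.829

Expected counts E_i = n·p_i: 147×0.34 = 49.98, 147×0.23 = 33.81, 147×0.15 = 22.05, 147×0.10 = 14.7, 147×0.06 = 8.82, 147×0.12 = 17.64.
cat         O        E   (O−E)²/E
0          57    49.98     0.9860
1          23    33.81     3.4563
2          18    22.05     0.7439
3          13     14.7     0.1966
4          22     8.82    19.6953
5+         14    17.64     0.7511
Sum = 25.829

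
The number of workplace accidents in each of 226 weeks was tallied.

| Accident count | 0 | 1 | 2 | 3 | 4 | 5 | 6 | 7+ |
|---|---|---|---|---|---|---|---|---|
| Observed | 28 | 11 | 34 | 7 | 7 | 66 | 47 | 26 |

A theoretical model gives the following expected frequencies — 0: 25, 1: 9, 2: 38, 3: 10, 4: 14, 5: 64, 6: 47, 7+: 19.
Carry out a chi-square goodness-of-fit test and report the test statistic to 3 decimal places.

cat         O        E   (O−E)²/E
0          28       25     0.3600
1          11        9     0.4444
2          34       38     0.4211
3           7       10     0.9000
4           7       14     3.5000
5          66       64     0.0625
6          47       47     0.0000
7+         26       19     2.5789
Sum = 8.267

8.267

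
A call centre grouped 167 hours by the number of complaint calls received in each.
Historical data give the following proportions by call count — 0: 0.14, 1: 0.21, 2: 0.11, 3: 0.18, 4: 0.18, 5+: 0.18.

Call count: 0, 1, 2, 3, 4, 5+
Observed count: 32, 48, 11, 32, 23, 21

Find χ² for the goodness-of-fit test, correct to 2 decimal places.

Expected counts E_i = n·p_i: 167×0.14 = 23.38, 167×0.21 = 35.07, 167×0.11 = 18.37, 167×0.18 = 30.06, 167×0.18 = 30.06, 167×0.18 = 30.06.
0: (32 − 23.38)²/23.38 = 74.3044/23.38 = 3.178
1: (48 − 35.07)²/35.07 = 167.1849/35.07 = 4.767
2: (11 − 18.37)²/18.37 = 54.3169/18.37 = 2.957
3: (32 − 30.06)²/30.06 = 3.7636/30.06 = 0.125
4: (23 − 30.06)²/30.06 = 49.8436/30.06 = 1.658
5+: (21 − 30.06)²/30.06 = 82.0836/30.06 = 2.731
Sum = 15.42

15.42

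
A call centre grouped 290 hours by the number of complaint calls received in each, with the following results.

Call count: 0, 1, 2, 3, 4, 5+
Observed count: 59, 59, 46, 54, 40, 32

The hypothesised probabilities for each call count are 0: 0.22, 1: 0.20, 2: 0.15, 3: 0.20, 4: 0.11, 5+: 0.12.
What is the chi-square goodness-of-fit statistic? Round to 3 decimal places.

Expected counts E_i = n·p_i: 290×0.22 = 63.8, 290×0.20 = 58, 290×0.15 = 43.5, 290×0.20 = 58, 290×0.11 = 31.9, 290×0.12 = 34.8.
χ² = (59−63.8)²/63.8 + (59−58)²/58 + (46−43.5)²/43.5 + (54−58)²/58 + (40−31.9)²/31.9 + (32−34.8)²/34.8
   = 0.3611 + 0.0172 + 0.1437 + 0.2759 + 2.0567 + 0.2253
Sum = 3.080

3.080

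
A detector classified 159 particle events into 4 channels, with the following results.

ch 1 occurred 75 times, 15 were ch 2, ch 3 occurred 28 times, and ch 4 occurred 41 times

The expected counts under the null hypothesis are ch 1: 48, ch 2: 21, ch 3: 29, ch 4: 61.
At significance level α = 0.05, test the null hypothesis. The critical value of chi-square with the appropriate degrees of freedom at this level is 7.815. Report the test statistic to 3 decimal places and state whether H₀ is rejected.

cat         O        E   (O−E)²/E
ch 1       75       48    15.1875
ch 2       15       21     1.7143
ch 3       28       29     0.0345
ch 4       41       61     6.5574
Sum = 23.494
df = 3. Since 23.494 > 7.815, we reject H₀.

23.494; reject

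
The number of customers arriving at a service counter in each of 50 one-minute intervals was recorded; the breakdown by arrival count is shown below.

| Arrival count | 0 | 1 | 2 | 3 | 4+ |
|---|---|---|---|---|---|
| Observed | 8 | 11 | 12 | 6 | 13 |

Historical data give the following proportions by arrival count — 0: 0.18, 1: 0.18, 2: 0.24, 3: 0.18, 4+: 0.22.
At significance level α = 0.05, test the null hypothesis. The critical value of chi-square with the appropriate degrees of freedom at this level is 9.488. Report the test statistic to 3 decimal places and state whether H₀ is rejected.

Expected counts E_i = n·p_i: 50×0.18 = 9, 50×0.18 = 9, 50×0.24 = 12, 50×0.18 = 9, 50×0.22 = 11.
cat         O        E   (O−E)²/E
0           8        9     0.1111
1          11        9     0.4444
2          12       12     0.0000
3           6        9     1.0000
4+         13       11     0.3636
Sum = 1.919
df = 4. Since 1.919 < 9.488, we do not reject H₀.

1.919; do not reject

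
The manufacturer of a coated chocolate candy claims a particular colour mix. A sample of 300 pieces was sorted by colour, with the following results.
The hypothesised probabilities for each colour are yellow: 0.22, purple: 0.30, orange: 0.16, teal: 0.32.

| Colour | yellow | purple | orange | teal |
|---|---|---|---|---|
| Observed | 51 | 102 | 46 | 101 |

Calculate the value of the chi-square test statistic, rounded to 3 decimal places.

Expected counts E_i = n·p_i: 300×0.22 = 66, 300×0.30 = 90, 300×0.16 = 48, 300×0.32 = 96.
χ² = (51−66)²/66 + (102−90)²/90 + (46−48)²/48 + (101−96)²/96
   = 3.4091 + 1.6000 + 0.0833 + 0.2604
Sum = 5.353

5.353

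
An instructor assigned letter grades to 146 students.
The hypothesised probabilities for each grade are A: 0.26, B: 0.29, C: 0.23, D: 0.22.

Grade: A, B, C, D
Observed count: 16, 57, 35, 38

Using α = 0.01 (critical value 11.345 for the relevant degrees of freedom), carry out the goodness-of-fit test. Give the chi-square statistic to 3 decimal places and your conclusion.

Expected counts E_i = n·p_i: 146×0.26 = 37.96, 146×0.29 = 42.34, 146×0.23 = 33.58, 146×0.22 = 32.12.
χ² = (16−37.96)²/37.96 + (57−42.34)²/42.34 + (35−33.58)²/33.58 + (38−32.12)²/32.12
   = 12.7039 + 5.0759 + 0.0600 + 1.0764
Sum = 18.916
df = 3. Since 18.916 > 11.345, we reject H₀.

18.916; reject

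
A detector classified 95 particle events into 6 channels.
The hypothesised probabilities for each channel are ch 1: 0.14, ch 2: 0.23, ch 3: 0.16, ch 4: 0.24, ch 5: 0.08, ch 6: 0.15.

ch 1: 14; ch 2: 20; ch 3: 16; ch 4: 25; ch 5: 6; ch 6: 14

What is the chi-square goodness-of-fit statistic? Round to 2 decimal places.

Expected counts E_i = n·p_i: 95×0.14 = 13.3, 95×0.23 = 21.85, 95×0.16 = 15.2, 95×0.24 = 22.8, 95×0.08 = 7.6, 95×0.15 = 14.25.
cat         O        E   (O−E)²/E
ch 1       14     13.3      0.037
ch 2       20    21.85      0.157
ch 3       16     15.2      0.042
ch 4       25     22.8      0.212
ch 5        6      7.6      0.337
ch 6       14    14.25      0.004
Sum = 0.79

0.79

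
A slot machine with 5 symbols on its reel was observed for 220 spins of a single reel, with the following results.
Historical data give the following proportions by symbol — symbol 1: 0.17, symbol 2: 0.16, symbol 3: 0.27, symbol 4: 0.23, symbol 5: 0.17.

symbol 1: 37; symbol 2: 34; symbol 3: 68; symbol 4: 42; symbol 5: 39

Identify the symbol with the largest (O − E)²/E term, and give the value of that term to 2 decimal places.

Expected counts E_i = n·p_i: 220×0.17 = 37.4, 220×0.16 = 35.2, 220×0.27 = 59.4, 220×0.23 = 50.6, 220×0.17 = 37.4.
symbol 1: (37 − 37.4)²/37.4 = 0.16/37.4 = 0.004
symbol 2: (34 − 35.2)²/35.2 = 1.44/35.2 = 0.041
symbol 3: (68 − 59.4)²/59.4 = 73.96/59.4 = 1.245
symbol 4: (42 − 50.6)²/50.6 = 73.96/50.6 = 1.462
symbol 5: (39 − 37.4)²/37.4 = 2.56/37.4 = 0.068
The largest term is for symbol 4: 1.46.

symbol 4, 1.46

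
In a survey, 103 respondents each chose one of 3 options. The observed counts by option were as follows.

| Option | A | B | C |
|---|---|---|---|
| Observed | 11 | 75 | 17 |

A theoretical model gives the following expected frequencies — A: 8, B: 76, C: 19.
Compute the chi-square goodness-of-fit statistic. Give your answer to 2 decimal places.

A: (11 − 8)²/8 = 9/8 = 1.125
B: (75 − 76)²/76 = 1/76 = 0.013
C: (17 − 19)²/19 = 4/19 = 0.211
Sum = 1.35

1.35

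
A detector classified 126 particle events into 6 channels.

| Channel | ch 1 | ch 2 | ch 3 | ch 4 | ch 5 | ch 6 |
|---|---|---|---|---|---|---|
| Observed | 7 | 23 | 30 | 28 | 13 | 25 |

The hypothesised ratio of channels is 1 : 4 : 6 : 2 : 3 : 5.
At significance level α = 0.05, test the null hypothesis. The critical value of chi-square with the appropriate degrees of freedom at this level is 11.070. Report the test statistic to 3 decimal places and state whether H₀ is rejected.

Ratio total = 21. Expected counts: 126×1/21 = 6, 126×4/21 = 24, 126×6/21 = 36, 126×2/21 = 12, 126×3/21 = 18, 126×5/21 = 30.
ch 1: (7 − 6)²/6 = 1/6 = 0.1667
ch 2: (23 − 24)²/24 = 1/24 = 0.0417
ch 3: (30 − 36)²/36 = 36/36 = 1.0000
ch 4: (28 − 12)²/12 = 256/12 = 21.3333
ch 5: (13 − 18)²/18 = 25/18 = 1.3889
ch 6: (25 − 30)²/30 = 25/30 = 0.8333
Sum = 24.764
df = 5. Since 24.764 > 11.070, we reject H₀.

24.764; reject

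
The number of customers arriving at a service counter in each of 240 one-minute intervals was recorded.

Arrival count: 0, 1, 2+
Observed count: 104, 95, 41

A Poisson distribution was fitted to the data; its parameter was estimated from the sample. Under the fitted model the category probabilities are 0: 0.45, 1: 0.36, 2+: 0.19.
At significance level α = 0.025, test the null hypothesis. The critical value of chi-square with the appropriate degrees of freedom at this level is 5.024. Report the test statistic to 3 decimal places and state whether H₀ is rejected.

1.468; do not reject

Expected counts E_i = n·p_i: 240×0.45 = 108, 240×0.36 = 86.4, 240×0.19 = 45.6.
0: (104 − 108)²/108 = 16/108 = 0.1481
1: (95 − 86.4)²/86.4 = 73.96/86.4 = 0.8560
2+: (41 − 45.6)²/45.6 = 21.16/45.6 = 0.4640
Sum = 1.468
df = 1. Since 1.468 < 5.024, we do not reject H₀.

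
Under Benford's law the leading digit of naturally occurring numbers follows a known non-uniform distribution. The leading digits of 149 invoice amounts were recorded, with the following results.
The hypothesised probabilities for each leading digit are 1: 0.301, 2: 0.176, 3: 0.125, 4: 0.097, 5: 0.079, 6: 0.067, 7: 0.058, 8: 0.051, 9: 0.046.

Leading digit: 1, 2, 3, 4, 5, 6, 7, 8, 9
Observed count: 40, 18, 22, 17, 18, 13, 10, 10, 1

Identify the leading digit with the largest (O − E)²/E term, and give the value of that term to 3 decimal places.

Expected counts E_i = n·p_i: 149×0.301 = 44.849, 149×0.176 = 26.224, 149×0.125 = 18.625, 149×0.097 = 14.453, 149×0.079 = 11.771, 149×0.067 = 9.983, 149×0.058 = 8.642, 149×0.051 = 7.599, 149×0.046 = 6.854.
χ² = (40−44.849)²/44.849 + (18−26.224)²/26.224 + (22−18.625)²/18.625 + (17−14.453)²/14.453 + (18−11.771)²/11.771 + (13−9.983)²/9.983 + (10−8.642)²/8.642 + (10−7.599)²/7.599 + (1−6.854)²/6.854
   = 0.5243 + 2.5791 + 0.6116 + 0.4488 + 3.2963 + 0.9118 + 0.2134 + 0.7586 + 4.9999
The largest term is for 9: 5.000.

9, 5.000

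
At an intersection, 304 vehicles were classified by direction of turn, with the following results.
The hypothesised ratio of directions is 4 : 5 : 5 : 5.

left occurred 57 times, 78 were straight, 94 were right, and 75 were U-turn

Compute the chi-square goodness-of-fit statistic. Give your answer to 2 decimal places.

3.58

Ratio total = 19. Expected counts: 304×4/19 = 64, 304×5/19 = 80, 304×5/19 = 80, 304×5/19 = 80.
left: (57 − 64)²/64 = 49/64 = 0.766
straight: (78 − 80)²/80 = 4/80 = 0.050
right: (94 − 80)²/80 = 196/80 = 2.450
U-turn: (75 − 80)²/80 = 25/80 = 0.313
Sum = 3.58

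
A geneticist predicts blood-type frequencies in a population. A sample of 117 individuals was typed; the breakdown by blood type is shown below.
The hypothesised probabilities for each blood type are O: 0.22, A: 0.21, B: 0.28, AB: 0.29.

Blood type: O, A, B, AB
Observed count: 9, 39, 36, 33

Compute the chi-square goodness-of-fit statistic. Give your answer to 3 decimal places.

19.708

Expected counts E_i = n·p_i: 117×0.22 = 25.74, 117×0.21 = 24.57, 117×0.28 = 32.76, 117×0.29 = 33.93.
O: (9 − 25.74)²/25.74 = 280.2276/25.74 = 10.8869
A: (39 − 24.57)²/24.57 = 208.2249/24.57 = 8.4748
B: (36 − 32.76)²/32.76 = 10.4976/32.76 = 0.3204
AB: (33 − 33.93)²/33.93 = 0.8649/33.93 = 0.0255
Sum = 19.708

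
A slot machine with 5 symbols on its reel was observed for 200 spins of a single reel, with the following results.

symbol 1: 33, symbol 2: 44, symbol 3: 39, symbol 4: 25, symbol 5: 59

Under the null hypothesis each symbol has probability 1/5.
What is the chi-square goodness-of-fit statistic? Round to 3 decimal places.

Expected count for each of the 5 categories: 200/5 = 40.
cat           O        E   (O−E)²/E
symbol 1     33       40     1.2250
symbol 2     44       40     0.4000
symbol 3     39       40     0.0250
symbol 4     25       40     5.6250
symbol 5     59       40     9.0250
Sum = 16.300

16.300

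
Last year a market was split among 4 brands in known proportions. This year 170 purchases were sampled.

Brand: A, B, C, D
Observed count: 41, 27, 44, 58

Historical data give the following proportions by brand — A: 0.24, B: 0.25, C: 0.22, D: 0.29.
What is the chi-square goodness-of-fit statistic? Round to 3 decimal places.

8.354

Expected counts E_i = n·p_i: 170×0.24 = 40.8, 170×0.25 = 42.5, 170×0.22 = 37.4, 170×0.29 = 49.3.
A: (41 − 40.8)²/40.8 = 0.04/40.8 = 0.0010
B: (27 − 42.5)²/42.5 = 240.25/42.5 = 5.6529
C: (44 − 37.4)²/37.4 = 43.56/37.4 = 1.1647
D: (58 − 49.3)²/49.3 = 75.69/49.3 = 1.5353
Sum = 8.354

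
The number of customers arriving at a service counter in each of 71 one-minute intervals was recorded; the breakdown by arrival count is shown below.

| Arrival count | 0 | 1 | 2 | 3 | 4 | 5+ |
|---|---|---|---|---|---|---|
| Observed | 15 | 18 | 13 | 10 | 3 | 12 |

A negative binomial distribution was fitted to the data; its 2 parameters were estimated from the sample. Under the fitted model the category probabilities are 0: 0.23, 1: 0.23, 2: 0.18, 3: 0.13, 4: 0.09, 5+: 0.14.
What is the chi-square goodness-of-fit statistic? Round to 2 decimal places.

Expected counts E_i = n·p_i: 71×0.23 = 16.33, 71×0.23 = 16.33, 71×0.18 = 12.78, 71×0.13 = 9.23, 71×0.09 = 6.39, 71×0.14 = 9.94.
χ² = (15−16.33)²/16.33 + (18−16.33)²/16.33 + (13−12.78)²/12.78 + (10−9.23)²/9.23 + (3−6.39)²/6.39 + (12−9.94)²/9.94
   = 0.108 + 0.171 + 0.004 + 0.064 + 1.798 + 0.427
Sum = 2.57

2.57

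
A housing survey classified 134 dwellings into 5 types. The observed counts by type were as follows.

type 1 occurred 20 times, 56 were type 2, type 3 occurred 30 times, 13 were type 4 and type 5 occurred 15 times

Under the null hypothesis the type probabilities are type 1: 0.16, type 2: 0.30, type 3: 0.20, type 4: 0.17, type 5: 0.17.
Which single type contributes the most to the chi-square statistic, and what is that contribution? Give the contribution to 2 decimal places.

Expected counts E_i = n·p_i: 134×0.16 = 21.44, 134×0.30 = 40.2, 134×0.20 = 26.8, 134×0.17 = 22.78, 134×0.17 = 22.78.
type 1: (20 − 21.44)²/21.44 = 2.0736/21.44 = 0.097
type 2: (56 − 40.2)²/40.2 = 249.64/40.2 = 6.210
type 3: (30 − 26.8)²/26.8 = 10.24/26.8 = 0.382
type 4: (13 − 22.78)²/22.78 = 95.6484/22.78 = 4.199
type 5: (15 − 22.78)²/22.78 = 60.5284/22.78 = 2.657
The largest term is for type 2: 6.21.

type 2, 6.21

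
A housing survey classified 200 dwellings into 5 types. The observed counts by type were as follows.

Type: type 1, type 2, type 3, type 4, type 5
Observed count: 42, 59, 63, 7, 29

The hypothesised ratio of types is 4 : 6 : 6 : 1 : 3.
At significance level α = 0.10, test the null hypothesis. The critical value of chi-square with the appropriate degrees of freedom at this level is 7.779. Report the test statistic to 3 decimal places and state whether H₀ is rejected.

Ratio total = 20. Expected counts: 200×4/20 = 40, 200×6/20 = 60, 200×6/20 = 60, 200×1/20 = 10, 200×3/20 = 30.
χ² = (42−40)²/40 + (59−60)²/60 + (63−60)²/60 + (7−10)²/10 + (29−30)²/30
   = 0.1000 + 0.0167 + 0.1500 + 0.9000 + 0.0333
Sum = 1.200
df = 4. Since 1.200 < 7.779, we do not reject H₀.

1.200; do not reject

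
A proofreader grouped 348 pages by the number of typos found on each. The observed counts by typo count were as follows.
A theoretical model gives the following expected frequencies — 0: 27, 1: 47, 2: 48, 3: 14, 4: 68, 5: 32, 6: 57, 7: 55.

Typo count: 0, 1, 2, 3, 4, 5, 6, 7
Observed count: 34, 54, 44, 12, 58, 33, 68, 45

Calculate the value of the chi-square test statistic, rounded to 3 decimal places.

0: (34 − 27)²/27 = 49/27 = 1.8148
1: (54 − 47)²/47 = 49/47 = 1.0426
2: (44 − 48)²/48 = 16/48 = 0.3333
3: (12 − 14)²/14 = 4/14 = 0.2857
4: (58 − 68)²/68 = 100/68 = 1.4706
5: (33 − 32)²/32 = 1/32 = 0.0313
6: (68 − 57)²/57 = 121/57 = 2.1228
7: (45 − 55)²/55 = 100/55 = 1.8182
Sum = 8.919

8.919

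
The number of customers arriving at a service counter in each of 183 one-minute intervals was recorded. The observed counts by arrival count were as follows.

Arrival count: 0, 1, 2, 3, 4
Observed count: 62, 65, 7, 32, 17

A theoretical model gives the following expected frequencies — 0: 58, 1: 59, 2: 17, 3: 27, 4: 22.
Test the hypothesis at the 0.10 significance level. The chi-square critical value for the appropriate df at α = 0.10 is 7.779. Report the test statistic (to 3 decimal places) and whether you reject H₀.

8.831; reject

cat         O        E   (O−E)²/E
0          62       58     0.2759
1          65       59     0.6102
2           7       17     5.8824
3          32       27     0.9259
4          17       22     1.1364
Sum = 8.831
df = 4. Since 8.831 > 7.779, we reject H₀.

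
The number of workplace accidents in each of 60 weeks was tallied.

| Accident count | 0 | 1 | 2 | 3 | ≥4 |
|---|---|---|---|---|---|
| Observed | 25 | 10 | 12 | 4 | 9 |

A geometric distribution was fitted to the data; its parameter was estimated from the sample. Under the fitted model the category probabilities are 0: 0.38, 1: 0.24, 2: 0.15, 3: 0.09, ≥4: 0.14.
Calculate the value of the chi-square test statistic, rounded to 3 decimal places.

2.963

Expected counts E_i = n·p_i: 60×0.38 = 22.8, 60×0.24 = 14.4, 60×0.15 = 9, 60×0.09 = 5.4, 60×0.14 = 8.4.
0: (25 − 22.8)²/22.8 = 4.84/22.8 = 0.2123
1: (10 − 14.4)²/14.4 = 19.36/14.4 = 1.3444
2: (12 − 9)²/9 = 9/9 = 1.0000
3: (4 − 5.4)²/5.4 = 1.96/5.4 = 0.3630
≥4: (9 − 8.4)²/8.4 = 0.36/8.4 = 0.0429
Sum = 2.963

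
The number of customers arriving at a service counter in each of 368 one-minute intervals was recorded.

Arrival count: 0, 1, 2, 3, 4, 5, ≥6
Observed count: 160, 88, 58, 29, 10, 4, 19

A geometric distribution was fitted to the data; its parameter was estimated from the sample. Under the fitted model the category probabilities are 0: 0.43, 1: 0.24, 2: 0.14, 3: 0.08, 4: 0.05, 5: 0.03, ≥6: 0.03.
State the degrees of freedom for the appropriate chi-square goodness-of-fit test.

There are k = 7 categories and 1 parameter estimated from the data, so df = 7 − 1 − 1 = 5.

5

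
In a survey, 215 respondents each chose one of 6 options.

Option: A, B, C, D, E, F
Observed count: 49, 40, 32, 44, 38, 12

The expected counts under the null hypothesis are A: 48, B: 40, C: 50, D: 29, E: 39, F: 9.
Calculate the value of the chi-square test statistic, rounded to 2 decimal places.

15.29

cat         O        E   (O−E)²/E
A          49       48      0.021
B          40       40      0.000
C          32       50      6.480
D          44       29      7.759
E          38       39      0.026
F          12        9      1.000
Sum = 15.29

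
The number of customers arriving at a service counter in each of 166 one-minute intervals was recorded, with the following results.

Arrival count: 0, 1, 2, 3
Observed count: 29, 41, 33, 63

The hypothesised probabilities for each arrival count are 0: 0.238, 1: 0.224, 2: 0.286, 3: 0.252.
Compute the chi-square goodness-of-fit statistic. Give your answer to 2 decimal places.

18.31

Expected counts E_i = n·p_i: 166×0.238 = 39.508, 166×0.224 = 37.184, 166×0.286 = 47.476, 166×0.252 = 41.832.
χ² = (29−39.508)²/39.508 + (41−37.184)²/37.184 + (33−47.476)²/47.476 + (63−41.832)²/41.832
   = 2.795 + 0.392 + 4.414 + 10.712
Sum = 18.31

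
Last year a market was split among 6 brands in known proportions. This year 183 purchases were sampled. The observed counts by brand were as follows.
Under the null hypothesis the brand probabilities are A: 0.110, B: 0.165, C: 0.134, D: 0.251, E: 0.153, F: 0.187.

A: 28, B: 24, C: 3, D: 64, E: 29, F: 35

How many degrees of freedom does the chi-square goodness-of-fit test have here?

There are k = 6 categories and no parameters were estimated from the data, so df = 6 − 1 = 5.

5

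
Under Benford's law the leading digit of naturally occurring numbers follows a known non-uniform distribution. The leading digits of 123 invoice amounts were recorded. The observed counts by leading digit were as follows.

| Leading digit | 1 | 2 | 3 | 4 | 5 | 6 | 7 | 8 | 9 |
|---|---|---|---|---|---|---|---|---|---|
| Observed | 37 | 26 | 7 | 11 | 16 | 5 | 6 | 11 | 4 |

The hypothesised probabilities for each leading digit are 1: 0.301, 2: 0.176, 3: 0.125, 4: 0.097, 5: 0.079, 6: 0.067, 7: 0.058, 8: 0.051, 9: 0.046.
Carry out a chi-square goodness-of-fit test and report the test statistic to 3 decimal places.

15.075

Expected counts E_i = n·p_i: 123×0.301 = 37.023, 123×0.176 = 21.648, 123×0.125 = 15.375, 123×0.097 = 11.931, 123×0.079 = 9.717, 123×0.067 = 8.241, 123×0.058 = 7.134, 123×0.051 = 6.273, 123×0.046 = 5.658.
cat         O        E   (O−E)²/E
1          37   37.023     0.0000
2          26   21.648     0.8749
3           7   15.375     4.5620
4          11   11.931     0.0726
5          16    9.717     4.0626
6           5    8.241     1.2746
7           6    7.134     0.1803
8          11    6.273     3.5620
9           4    5.658     0.4859
Sum = 15.075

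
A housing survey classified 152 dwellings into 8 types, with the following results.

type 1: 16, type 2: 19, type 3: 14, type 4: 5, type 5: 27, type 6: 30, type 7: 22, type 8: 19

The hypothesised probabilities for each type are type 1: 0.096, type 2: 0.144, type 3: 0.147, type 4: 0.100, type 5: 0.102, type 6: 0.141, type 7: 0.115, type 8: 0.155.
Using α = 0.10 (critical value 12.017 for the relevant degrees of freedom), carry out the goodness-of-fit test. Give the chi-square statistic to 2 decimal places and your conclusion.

Expected counts E_i = n·p_i: 152×0.096 = 14.592, 152×0.144 = 21.888, 152×0.147 = 22.344, 152×0.100 = 15.2, 152×0.102 = 15.504, 152×0.141 = 21.432, 152×0.115 = 17.48, 152×0.155 = 23.56.
χ² = (16−14.592)²/14.592 + (19−21.888)²/21.888 + (14−22.344)²/22.344 + (5−15.2)²/15.2 + (27−15.504)²/15.504 + (30−21.432)²/21.432 + (22−17.48)²/17.48 + (19−23.56)²/23.56
   = 0.136 + 0.381 + 3.116 + 6.845 + 8.524 + 3.425 + 1.169 + 0.883
Sum = 24.48
df = 7. Since 24.48 > 12.017, we reject H₀.

24.48; reject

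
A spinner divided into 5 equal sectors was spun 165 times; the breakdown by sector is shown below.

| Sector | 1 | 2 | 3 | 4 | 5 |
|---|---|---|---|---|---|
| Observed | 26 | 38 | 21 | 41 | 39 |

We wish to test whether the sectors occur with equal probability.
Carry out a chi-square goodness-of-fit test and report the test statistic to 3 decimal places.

Expected count for each of the 5 categories: 165/5 = 33.
1: (26 − 33)²/33 = 49/33 = 1.4848
2: (38 − 33)²/33 = 25/33 = 0.7576
3: (21 − 33)²/33 = 144/33 = 4.3636
4: (41 − 33)²/33 = 64/33 = 1.9394
5: (39 − 33)²/33 = 36/33 = 1.0909
Sum = 9.636

9.636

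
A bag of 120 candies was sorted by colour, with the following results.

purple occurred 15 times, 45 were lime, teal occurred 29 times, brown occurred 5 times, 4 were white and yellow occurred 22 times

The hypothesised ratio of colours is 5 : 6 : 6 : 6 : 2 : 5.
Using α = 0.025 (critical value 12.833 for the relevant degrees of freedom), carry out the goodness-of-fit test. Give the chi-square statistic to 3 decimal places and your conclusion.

37.908; reject

Ratio total = 30. Expected counts: 120×5/30 = 20, 120×6/30 = 24, 120×6/30 = 24, 120×6/30 = 24, 120×2/30 = 8, 120×5/30 = 20.
χ² = (15−20)²/20 + (45−24)²/24 + (29−24)²/24 + (5−24)²/24 + (4−8)²/8 + (22−20)²/20
   = 1.2500 + 18.3750 + 1.0417 + 15.0417 + 2.0000 + 0.2000
Sum = 37.908
df = 5. Since 37.908 > 12.833, we reject H₀.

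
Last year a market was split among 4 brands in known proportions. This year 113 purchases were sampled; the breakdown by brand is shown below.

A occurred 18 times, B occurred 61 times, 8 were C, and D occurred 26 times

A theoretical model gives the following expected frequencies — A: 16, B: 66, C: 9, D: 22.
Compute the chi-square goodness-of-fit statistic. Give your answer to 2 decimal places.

cat         O        E   (O−E)²/E
A          18       16      0.250
B          61       66      0.379
C           8        9      0.111
D          26       22      0.727
Sum = 1.47

1.47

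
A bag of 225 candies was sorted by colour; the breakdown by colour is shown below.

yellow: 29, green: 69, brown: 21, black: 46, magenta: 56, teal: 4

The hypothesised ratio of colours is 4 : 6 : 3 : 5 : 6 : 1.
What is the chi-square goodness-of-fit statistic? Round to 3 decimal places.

Ratio total = 25. Expected counts: 225×4/25 = 36, 225×6/25 = 54, 225×3/25 = 27, 225×5/25 = 45, 225×6/25 = 54, 225×1/25 = 9.
cat          O        E   (O−E)²/E
yellow      29       36     1.3611
green       69       54     4.1667
brown       21       27     1.3333
black       46       45     0.0222
magenta     56       54     0.0741
teal         4        9     2.7778
Sum = 9.735

9.735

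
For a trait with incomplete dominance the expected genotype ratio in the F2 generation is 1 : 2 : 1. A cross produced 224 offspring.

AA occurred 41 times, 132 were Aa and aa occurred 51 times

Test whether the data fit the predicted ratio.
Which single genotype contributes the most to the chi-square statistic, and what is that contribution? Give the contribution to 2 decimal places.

Ratio total = 4. Expected counts: 224×1/4 = 56, 224×2/4 = 112, 224×1/4 = 56.
cat         O        E   (O−E)²/E
AA         41       56      4.018
Aa        132      112      3.571
aa         51       56      0.446
The largest term is for AA: 4.02.

AA, 4.02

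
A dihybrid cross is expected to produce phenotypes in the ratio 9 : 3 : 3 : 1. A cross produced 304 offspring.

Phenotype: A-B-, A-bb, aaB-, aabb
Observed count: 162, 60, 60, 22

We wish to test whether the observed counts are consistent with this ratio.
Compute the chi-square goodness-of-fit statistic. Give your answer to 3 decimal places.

Ratio total = 16. Expected counts: 304×9/16 = 171, 304×3/16 = 57, 304×3/16 = 57, 304×1/16 = 19.
cat         O        E   (O−E)²/E
A-B-      162      171     0.4737
A-bb       60       57     0.1579
aaB-       60       57     0.1579
aabb       22       19     0.4737
Sum = 1.263

1.263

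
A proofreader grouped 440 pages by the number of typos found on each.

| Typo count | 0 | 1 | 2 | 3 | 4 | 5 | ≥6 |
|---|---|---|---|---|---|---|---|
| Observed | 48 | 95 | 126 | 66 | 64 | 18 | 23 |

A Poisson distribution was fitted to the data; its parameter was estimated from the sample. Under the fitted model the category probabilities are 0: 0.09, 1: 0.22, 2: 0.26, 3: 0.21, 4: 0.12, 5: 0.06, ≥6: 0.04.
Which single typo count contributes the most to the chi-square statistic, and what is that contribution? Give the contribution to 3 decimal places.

3, 7.543

Expected counts E_i = n·p_i: 440×0.09 = 39.6, 440×0.22 = 96.8, 440×0.26 = 114.4, 440×0.21 = 92.4, 440×0.12 = 52.8, 440×0.06 = 26.4, 440×0.04 = 17.6.
0: (48 − 39.6)²/39.6 = 70.56/39.6 = 1.7818
1: (95 − 96.8)²/96.8 = 3.24/96.8 = 0.0335
2: (126 − 114.4)²/114.4 = 134.56/114.4 = 1.1762
3: (66 − 92.4)²/92.4 = 696.96/92.4 = 7.5429
4: (64 − 52.8)²/52.8 = 125.44/52.8 = 2.3758
5: (18 − 26.4)²/26.4 = 70.56/26.4 = 2.6727
≥6: (23 − 17.6)²/17.6 = 29.16/17.6 = 1.6568
The largest term is for 3: 7.543.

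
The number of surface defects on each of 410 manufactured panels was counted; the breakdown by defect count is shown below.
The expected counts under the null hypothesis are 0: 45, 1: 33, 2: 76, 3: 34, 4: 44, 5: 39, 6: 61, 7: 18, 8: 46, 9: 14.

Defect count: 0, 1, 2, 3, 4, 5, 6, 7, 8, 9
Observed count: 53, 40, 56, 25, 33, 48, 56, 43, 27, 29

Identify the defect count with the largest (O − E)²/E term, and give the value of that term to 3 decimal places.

7, 34.722

cat         O        E   (O−E)²/E
0          53       45     1.4222
1          40       33     1.4848
2          56       76     5.2632
3          25       34     2.3824
4          33       44     2.7500
5          48       39     2.0769
6          56       61     0.4098
7          43       18    34.7222
8          27       46     7.8478
9          29       14    16.0714
The largest term is for 7: 34.722.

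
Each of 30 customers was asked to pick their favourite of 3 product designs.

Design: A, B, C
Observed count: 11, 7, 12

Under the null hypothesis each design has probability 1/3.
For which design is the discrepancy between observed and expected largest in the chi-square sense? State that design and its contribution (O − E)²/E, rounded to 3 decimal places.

Under H₀ each category has probability 1/3, so each expected count is 30/3 = 10.
χ² = (11−10)²/10 + (7−10)²/10 + (12−10)²/10
   = 0.1000 + 0.9000 + 0.4000
The largest term is for B: 0.900.

B, 0.900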